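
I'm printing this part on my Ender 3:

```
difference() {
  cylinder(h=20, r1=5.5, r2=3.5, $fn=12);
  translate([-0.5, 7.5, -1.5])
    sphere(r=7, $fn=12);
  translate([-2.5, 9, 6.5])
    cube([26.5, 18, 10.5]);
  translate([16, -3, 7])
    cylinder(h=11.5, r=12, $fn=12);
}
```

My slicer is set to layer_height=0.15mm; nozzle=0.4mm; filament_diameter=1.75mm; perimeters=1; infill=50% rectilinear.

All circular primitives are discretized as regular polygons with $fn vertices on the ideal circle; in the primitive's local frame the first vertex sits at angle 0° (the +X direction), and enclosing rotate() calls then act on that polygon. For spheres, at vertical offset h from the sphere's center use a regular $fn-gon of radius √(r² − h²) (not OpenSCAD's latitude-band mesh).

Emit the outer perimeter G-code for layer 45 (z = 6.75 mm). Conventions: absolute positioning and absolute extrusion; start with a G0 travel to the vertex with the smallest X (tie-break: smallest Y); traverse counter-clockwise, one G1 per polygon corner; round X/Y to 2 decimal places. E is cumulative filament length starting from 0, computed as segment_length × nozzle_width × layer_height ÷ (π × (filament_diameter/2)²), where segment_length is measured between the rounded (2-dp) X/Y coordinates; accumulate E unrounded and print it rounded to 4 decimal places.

G0 X-4.83 Y0.00 Z6.75
G1 X-4.18 Y-2.41 E0.0623
G1 X-2.41 Y-4.18 E0.1247
G1 X0.00 Y-4.83 E0.1870
G1 X2.41 Y-4.18 E0.2492
G1 X4.18 Y-2.41 E0.3117
G1 X4.83 Y0.00 E0.3739
G1 X4.18 Y2.41 E0.4362
G1 X2.41 Y4.18 E0.4987
G1 X0.00 Y4.83 E0.5609
G1 X-2.41 Y4.18 E0.6232
G1 X-4.18 Y2.41 E0.6856
G1 X-4.83 Y0.00 E0.7479

At z = 6.75 mm: the cone (r1=5.5→r2=3.5) has section circumradius 4.825 here — a regular 12-gon; the sphere at (-0.5, 7.5) is absent (|z−center|=8.250 > r=7); the cube at (-2.5, 9) is present — its section is the full 26.5×18 rectangle; the cylinder at (16, -3) does not reach this height (z outside [7, 18.5]); Subtracting the remaining from the first: starting from the cone, the 26.5×18 cube at (-2.5, 9) misses the remaining region (no effect) — 1 connected region. The outline is a single polygon with 12 vertices. Extrusion per mm of travel: 0.4 × 0.15 / (π × 0.875²) = 0.024945. Accumulating E over each segment gives final E = 0.7479.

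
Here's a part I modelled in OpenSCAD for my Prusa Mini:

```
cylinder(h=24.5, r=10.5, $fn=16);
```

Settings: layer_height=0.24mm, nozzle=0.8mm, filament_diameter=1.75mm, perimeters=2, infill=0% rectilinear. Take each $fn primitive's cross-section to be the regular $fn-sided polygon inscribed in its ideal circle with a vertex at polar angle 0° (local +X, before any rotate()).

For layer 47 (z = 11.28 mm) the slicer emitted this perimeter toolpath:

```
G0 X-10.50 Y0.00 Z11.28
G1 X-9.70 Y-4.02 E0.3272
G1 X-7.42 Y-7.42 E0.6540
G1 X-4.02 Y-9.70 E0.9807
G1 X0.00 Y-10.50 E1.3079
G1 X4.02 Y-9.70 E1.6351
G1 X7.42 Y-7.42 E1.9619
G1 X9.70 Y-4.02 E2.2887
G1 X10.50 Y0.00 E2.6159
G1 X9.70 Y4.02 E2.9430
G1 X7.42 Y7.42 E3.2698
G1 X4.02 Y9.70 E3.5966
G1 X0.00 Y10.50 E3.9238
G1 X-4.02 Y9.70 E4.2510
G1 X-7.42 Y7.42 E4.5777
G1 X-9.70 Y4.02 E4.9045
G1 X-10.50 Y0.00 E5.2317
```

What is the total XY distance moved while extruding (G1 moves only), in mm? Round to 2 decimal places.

65.54 mm

Sum the Euclidean lengths of each G1 segment: total = 65.54 mm.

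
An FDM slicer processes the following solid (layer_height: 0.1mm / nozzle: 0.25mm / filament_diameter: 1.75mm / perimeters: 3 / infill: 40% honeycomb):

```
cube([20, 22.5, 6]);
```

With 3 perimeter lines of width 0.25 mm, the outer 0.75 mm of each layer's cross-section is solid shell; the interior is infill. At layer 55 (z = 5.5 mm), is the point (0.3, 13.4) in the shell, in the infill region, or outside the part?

shell

At z = 5.5 mm: the cube is present — its section is the full 20×22.5 rectangle. Overall, the cross-section is a single solid region. The nearest boundary edge runs (0.00, 22.50)→(0.00, 0.00); distance from the point to it = 0.30 mm. The point is inside the cross-section, 0.30 mm from the nearest boundary — within the 0.75 mm shell band (3 × 0.25).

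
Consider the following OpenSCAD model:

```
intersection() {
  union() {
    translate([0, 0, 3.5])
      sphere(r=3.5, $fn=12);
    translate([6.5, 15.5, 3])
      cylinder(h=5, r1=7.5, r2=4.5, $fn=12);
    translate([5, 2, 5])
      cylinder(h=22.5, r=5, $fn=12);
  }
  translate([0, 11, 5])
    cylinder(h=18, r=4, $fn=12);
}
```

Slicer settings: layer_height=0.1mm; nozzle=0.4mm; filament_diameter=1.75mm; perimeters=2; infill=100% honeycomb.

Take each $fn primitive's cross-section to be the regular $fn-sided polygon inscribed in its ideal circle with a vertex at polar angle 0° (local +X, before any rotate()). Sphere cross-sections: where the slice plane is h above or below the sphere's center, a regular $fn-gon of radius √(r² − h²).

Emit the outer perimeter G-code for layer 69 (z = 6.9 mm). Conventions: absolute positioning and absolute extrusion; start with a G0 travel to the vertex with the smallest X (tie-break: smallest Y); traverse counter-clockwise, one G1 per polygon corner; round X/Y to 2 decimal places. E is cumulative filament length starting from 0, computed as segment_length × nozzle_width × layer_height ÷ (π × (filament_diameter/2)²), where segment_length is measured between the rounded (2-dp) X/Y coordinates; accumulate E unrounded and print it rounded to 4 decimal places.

G0 X1.59 Y14.57 Z6.90
G1 X2.03 Y12.92 E0.0284
G1 X3.92 Y11.03 E0.0728
G1 X4.00 Y11.01 E0.0742
G1 X3.46 Y13.00 E0.1085
G1 X2.00 Y14.46 E0.1428
G1 X1.59 Y14.57 E0.1499

At z = 6.9 mm: the r=3.5 sphere contributes a regular 12-gon of circumradius √(3.5²−3.4²) = 0.831; the cone at (6.5, 15.5) contributes a regular 12-gon of circumradius 5.160 (interpolated between r1=7.5 and r2=4.5 at t=0.780); the cylinder at (5, 2): section is a regular 12-gon, circumradius r=5; Taking the union: the regions partially overlap (shared area 0.26 mm²), so overlapping operands fuse into one piece — 2 connected regions; the r=4 cylinder at (0, 11) gives a regular 12-gon of circumradius 4 (constant along its height); Keeping only the common overlap: the r=4 cylinder at (0, 11) partially overlaps the result so far; clipping to the common part keeps 2.92 mm² — 1 connected region. The outline is a single polygon with 6 vertices. Extrusion per mm of travel: 0.4 × 0.1 / (π × 0.875²) = 0.016630. Accumulating E over each segment gives final E = 0.1499.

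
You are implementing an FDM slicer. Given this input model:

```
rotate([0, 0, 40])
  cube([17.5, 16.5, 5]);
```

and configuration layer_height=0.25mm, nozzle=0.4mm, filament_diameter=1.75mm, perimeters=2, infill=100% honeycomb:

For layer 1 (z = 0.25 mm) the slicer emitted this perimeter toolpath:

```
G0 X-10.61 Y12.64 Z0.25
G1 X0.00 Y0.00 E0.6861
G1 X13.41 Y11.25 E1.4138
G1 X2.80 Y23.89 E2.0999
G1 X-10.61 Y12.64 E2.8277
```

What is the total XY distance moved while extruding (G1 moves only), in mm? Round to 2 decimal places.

Sum the Euclidean lengths of each G1 segment: total = 68.01 mm.

68.01 mm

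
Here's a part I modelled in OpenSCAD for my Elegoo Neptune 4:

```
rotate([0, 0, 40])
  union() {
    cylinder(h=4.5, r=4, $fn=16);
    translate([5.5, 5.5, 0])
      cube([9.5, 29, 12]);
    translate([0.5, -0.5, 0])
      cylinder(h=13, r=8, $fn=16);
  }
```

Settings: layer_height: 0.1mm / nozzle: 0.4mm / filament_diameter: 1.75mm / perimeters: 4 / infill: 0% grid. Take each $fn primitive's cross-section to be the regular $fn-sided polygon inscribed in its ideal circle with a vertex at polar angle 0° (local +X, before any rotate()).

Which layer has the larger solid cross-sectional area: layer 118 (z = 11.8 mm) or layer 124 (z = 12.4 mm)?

layer 118 (z = 11.8 mm)

Layer 118 (z = 11.8): the cylinder is not intersected at this z (z outside [0, 4.5]); the cube at (5.5, 5.5) (footprint 9.5×29) is included at this height (area 275.50 mm²); the cylinder at (0.5, -0.5): section is a regular 16-gon, circumradius r=8 (area = (16/2)·8.000²·sin(360°/16) = 195.93 mm²); Merging all regions: the regions partially overlap — summed areas 471.43 mm² minus the doubly-counted overlap 0.01 mm² gives 471.43 mm² — area = 471.43 mm²; (whole slice rotated 40° about Z — lengths, areas and connectivity unchanged). So its area = 471.43 mm². Layer 124 (z = 12.4): the cylinder does not reach this height (z outside [0, 4.5]); the cube at (5.5, 5.5) is not intersected at this z (z outside [0, 12]); the cylinder at (0.5, -0.5): section is a regular 16-gon, circumradius r=8 (area = (16/2)·8.000²·sin(360°/16) = 195.93 mm²); Taking the union: only the r=8 cylinder at (0.5, -0.5) is present, so the union is just that shape — area = 195.93 mm²; (rotated 40° about Z; rotation is an isometry so areas/perimeters/island counts are preserved). So its area = 195.93 mm². Layer 118 is larger (471.43 vs 195.93 mm²).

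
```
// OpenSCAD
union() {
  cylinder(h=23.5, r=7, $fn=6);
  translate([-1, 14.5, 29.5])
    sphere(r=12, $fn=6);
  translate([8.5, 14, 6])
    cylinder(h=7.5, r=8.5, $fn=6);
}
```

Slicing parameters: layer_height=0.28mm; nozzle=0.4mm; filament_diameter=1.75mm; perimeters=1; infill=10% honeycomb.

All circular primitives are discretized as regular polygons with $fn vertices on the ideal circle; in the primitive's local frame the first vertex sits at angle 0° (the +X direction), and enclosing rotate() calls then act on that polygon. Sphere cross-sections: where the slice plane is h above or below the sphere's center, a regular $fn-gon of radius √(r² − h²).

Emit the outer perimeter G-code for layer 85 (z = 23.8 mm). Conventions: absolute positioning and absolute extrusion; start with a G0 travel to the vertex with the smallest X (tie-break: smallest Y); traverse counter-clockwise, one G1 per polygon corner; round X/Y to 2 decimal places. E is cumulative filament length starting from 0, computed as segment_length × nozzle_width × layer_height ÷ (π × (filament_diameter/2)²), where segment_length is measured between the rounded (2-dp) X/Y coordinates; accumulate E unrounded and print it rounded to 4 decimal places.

G0 X-11.56 Y14.50 Z23.80
G1 X-6.28 Y5.35 E0.4919
G1 X4.28 Y5.35 E0.9836
G1 X9.56 Y14.50 E1.4755
G1 X4.28 Y23.65 E1.9674
G1 X-6.28 Y23.65 E2.4592
G1 X-11.56 Y14.50 E2.9511

At z = 23.8 mm: the cylinder does not reach this height (z outside [0, 23.5]); the r=12 sphere at (-1, 14.5) slices to a regular 6-gon of circumradius 10.560 (√(r²−h²) with h=5.7 from center); the cylinder at (8.5, 14) is absent (z outside [6, 13.5]); Merging all regions: only the r=12 sphere at (-1, 14.5) is present, so the union is just that shape — 1 connected region. The outline is a single polygon with 6 vertices. Extrusion per mm of travel: 0.4 × 0.28 / (π × 0.875²) = 0.046564. Accumulating E over each segment gives final E = 2.9511.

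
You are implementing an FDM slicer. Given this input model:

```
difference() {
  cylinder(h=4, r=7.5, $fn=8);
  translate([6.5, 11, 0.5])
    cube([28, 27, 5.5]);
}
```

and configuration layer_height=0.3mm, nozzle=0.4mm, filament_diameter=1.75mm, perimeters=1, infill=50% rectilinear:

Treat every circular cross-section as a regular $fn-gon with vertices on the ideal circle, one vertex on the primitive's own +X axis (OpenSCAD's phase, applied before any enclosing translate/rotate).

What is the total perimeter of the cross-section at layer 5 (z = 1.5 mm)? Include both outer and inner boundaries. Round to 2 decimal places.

At z = 1.5 mm: the r=7.5 cylinder contributes a regular 8-gon of circumradius 7.5 (perimeter = 2·8·7.500·sin(180°/8) = 45.92 mm); the cube at (6.5, 11) (footprint 28×27) is included at this height (perimeter 110.00 mm); After the difference (first − rest): starting from the r=7.5 cylinder, the 28×27 cube at (6.5, 11) misses the remaining region (no effect) — boundary = 45.92 mm. Overall, the cross-section is a single solid region. Total boundary length (outer) = 45.92 mm.

45.92 mm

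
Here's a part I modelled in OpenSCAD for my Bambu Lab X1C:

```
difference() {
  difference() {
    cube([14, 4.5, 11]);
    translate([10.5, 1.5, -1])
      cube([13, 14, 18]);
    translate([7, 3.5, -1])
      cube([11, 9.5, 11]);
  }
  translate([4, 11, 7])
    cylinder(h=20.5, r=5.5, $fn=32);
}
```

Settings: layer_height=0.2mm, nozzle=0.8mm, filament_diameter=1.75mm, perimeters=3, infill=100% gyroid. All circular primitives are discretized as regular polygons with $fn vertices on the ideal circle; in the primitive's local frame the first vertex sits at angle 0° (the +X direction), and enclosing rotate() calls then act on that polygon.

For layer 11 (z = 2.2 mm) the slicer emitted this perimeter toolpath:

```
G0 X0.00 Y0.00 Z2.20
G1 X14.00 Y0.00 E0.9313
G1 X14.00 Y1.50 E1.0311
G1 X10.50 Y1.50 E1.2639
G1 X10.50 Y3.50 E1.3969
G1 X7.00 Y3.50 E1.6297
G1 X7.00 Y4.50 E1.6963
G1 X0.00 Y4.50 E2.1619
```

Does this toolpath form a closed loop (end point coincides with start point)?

Start point (G0): (0.00, 0.00). End point (last G1): the path does not return to the start — open.

no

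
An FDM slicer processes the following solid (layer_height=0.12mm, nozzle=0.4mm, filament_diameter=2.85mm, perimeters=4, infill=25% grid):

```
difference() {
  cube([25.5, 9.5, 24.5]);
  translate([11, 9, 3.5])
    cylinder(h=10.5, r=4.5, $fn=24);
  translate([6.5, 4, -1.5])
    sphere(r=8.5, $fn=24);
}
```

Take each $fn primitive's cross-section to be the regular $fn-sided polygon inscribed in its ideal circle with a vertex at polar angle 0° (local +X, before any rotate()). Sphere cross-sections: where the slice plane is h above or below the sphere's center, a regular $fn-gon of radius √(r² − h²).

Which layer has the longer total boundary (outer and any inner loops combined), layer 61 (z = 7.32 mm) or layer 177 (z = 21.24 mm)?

layer 61 (z = 7.32 mm)

Layer 61 (z = 7.32): the cube is present — its section is the full 25.5×9.5 rectangle (perimeter 70.00 mm); the cylinder at (11, 9): section is a regular 24-gon, circumradius r=4.5 (perimeter = 2·24·4.500·sin(180°/24) = 28.19 mm); the sphere at (6.5, 4) does not reach this height (|z−center|=8.820 > r=8.5); Taking the first minus the rest: starting from the 25.5×9.5 cube, the r=4.5 cylinder at (11, 9) partially overlaps it — only the 35.91 mm² overlap (of its 62.89 mm²) is removed, clipping the outline — boundary = 76.24 mm. So its perimeter = 76.24 mm. Layer 177 (z = 21.24): the cube (footprint 25.5×9.5) is included at this height (perimeter 70.00 mm); the cylinder at (11, 9) does not reach this height (z outside [3.5, 14]); the sphere at (6.5, 4) is absent (|z−center|=22.740 > r=8.5); Subtracting the remaining from the first: none of the subtracted shapes is present at this height, so the 25.5×9.5 cube is unchanged — boundary = 70.00 mm. So its perimeter = 70.00 mm. Layer 61 is larger (76.24 vs 70.00 mm).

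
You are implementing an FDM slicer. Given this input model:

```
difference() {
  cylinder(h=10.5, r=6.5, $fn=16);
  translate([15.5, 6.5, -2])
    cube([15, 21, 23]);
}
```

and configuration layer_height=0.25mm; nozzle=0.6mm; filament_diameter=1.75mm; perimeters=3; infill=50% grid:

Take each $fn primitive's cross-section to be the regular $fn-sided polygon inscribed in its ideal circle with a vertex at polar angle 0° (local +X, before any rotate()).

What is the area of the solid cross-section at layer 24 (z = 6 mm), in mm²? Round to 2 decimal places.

At z = 6 mm: the r=6.5 cylinder contributes a regular 16-gon of circumradius 6.5 (area = (16/2)·6.500²·sin(360°/16) = 129.35 mm²); the cube at (15.5, 6.5) (footprint 15×21) is included at this height (area 315.00 mm²); Taking the first minus the rest: starting from the r=6.5 cylinder (129.35 mm²), the 15×21 cube at (15.5, 6.5) misses the remaining region (no effect) — area = 129.35 mm². Overall, the cross-section is a single solid region. Net area = 129.35 mm².

129.35 mm²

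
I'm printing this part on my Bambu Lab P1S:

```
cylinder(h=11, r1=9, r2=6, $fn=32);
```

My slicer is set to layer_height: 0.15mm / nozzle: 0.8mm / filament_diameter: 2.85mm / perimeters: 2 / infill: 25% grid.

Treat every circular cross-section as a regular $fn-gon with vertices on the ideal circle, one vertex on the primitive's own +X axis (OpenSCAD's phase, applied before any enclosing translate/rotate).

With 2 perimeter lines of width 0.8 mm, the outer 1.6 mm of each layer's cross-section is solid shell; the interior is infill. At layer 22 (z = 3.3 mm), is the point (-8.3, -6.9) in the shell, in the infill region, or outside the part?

outside

At z = 3.3 mm: the cone contributes a regular 32-gon of circumradius 8.100 (interpolated between r1=9 and r2=6 at t=0.300). Overall, the cross-section is a single solid region. The nearest boundary edge runs (-6.73, -4.50)→(-5.73, -5.73); distance from the point to it = 2.73 mm. The point is not inside any of the regions above, so it lies outside the cross-section (2.73 mm from the nearest boundary).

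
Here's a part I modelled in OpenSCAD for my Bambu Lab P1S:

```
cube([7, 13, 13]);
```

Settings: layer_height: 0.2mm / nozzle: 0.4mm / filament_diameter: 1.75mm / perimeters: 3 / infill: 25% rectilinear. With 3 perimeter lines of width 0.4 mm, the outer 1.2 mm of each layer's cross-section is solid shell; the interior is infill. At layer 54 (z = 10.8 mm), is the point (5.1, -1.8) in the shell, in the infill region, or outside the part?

outside

At z = 10.8 mm: the cube (footprint 7×13) is included at this height. Overall, the cross-section is a single solid region. The nearest boundary edge runs (0.00, 0.00)→(7.00, 0.00); distance from the point to it = 1.80 mm. The point is not inside any of the regions above, so it lies outside the cross-section (1.80 mm from the nearest boundary).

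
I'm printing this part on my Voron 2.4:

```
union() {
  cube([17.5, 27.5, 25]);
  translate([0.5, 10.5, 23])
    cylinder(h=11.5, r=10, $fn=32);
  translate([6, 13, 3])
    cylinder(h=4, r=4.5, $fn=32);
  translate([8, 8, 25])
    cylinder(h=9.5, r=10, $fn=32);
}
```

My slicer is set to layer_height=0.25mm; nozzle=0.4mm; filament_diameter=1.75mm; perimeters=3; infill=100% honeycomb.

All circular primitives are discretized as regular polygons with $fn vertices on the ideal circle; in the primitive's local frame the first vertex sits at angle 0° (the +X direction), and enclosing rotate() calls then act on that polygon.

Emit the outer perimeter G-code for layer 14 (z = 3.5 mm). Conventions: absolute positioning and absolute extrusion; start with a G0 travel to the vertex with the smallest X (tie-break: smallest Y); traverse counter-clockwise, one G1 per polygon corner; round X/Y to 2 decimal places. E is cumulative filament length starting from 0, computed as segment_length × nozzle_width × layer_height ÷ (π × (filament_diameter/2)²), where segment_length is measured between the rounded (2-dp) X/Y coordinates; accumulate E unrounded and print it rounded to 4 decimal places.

At z = 3.5 mm: the cube (footprint 17.5×27.5) is included at this height; the cylinder at (0.5, 10.5) is not intersected at this z (z outside [23, 34.5]); the cylinder at (6, 13): section is a regular 32-gon, circumradius r=4.5; the cylinder at (8, 8) is not intersected at this z (z outside [25, 34.5]); Combining (union): the r=4.5 cylinder at (6, 13) lies entirely inside the 17.5×27.5 cube, so the union is just the 17.5×27.5 cube — 1 connected region. The outline is a single polygon with 4 vertices. Extrusion per mm of travel: 0.4 × 0.25 / (π × 0.875²) = 0.041575. Accumulating E over each segment gives final E = 3.7418.

G0 X0.00 Y0.00 Z3.50
G1 X17.50 Y0.00 E0.7276
G1 X17.50 Y27.50 E1.8709
G1 X0.00 Y27.50 E2.5984
G1 X0.00 Y0.00 E3.7418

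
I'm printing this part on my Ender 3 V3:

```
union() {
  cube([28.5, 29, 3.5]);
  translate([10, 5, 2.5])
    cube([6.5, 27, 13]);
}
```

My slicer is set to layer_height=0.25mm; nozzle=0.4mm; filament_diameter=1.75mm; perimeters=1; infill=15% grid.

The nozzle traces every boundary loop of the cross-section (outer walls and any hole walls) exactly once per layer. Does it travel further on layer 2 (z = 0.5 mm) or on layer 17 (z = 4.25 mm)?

layer 2 (z = 0.5 mm)

Layer 2 (z = 0.5): the cube is present — its section is the full 28.5×29 rectangle (perimeter 115.00 mm); the cube at (10, 5) is not intersected at this z (z outside [2.5, 15.5]); Combining (union): only the 28.5×29 cube is present, so the union is just that shape — boundary = 115.00 mm. So its perimeter = 115.00 mm. Layer 17 (z = 4.25): the cube is absent (z outside [0, 3.5]); the 6.5×27 cube at (10, 5) contributes its full rectangle (perimeter 67.00 mm); Merging all regions: only the 6.5×27 cube at (10, 5) is present, so the union is just that shape — boundary = 67.00 mm. So its perimeter = 67.00 mm. Layer 2 is larger (115.00 vs 67.00 mm).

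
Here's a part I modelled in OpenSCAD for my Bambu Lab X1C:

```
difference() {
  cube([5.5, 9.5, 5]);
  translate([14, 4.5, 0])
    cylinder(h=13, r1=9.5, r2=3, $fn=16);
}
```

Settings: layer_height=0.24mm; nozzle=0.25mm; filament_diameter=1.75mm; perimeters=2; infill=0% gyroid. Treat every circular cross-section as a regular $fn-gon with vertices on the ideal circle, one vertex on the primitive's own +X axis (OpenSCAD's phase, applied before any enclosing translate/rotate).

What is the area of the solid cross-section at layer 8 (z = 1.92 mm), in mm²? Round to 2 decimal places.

52.24 mm²

At z = 1.92 mm: the cube (footprint 5.5×9.5) is included at this height (area 52.25 mm²); the cone at (14, 4.5): at t=0.148 of its height the radius interpolates to r₁+(r₂−r₁)t = 8.540, giving a regular 16-gon of that circumradius (area = (16/2)·8.540²·sin(360°/16) = 223.28 mm²); Taking the first minus the rest: starting from the 5.5×9.5 cube (52.25 mm²), the cone at (14, 4.5) partially overlaps it — only the 0.01 mm² overlap (of its 223.28 mm²) is removed, clipping the outline — area = 52.24 mm². Overall, the cross-section is a single solid region. Net area = 52.24 mm².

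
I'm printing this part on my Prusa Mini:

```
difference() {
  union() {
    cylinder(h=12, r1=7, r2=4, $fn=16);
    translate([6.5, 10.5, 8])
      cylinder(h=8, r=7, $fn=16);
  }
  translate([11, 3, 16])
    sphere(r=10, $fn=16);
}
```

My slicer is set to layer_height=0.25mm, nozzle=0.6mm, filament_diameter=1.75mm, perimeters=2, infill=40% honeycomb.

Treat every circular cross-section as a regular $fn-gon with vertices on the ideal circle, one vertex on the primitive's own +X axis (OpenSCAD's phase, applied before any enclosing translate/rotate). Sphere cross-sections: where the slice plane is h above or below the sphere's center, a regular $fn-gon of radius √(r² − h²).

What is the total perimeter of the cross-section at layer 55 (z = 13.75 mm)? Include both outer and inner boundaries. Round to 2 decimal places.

40.60 mm

At z = 13.75 mm: the cone does not reach this height (z outside [0, 12]); the cylinder at (6.5, 10.5): section is a regular 16-gon, circumradius r=7 (perimeter = 2·16·7.000·sin(180°/16) = 43.70 mm); Merging all regions: only the r=7 cylinder at (6.5, 10.5) is present, so the union is just that shape — boundary = 43.70 mm; the sphere at (11, 3): section is a regular 16-gon, circumradius = √(r²−h²) = √(10²−2.25²) = 9.744 (perimeter = 2·16·9.744·sin(180°/16) = 60.83 mm); Subtracting the remaining from the first: starting from that combined region, the r=10 sphere at (11, 3) partially overlaps it — only the 74.85 mm² overlap (of its 290.65 mm²) is removed, clipping the outline — boundary = 40.60 mm. Overall, the cross-section is a single solid region. Total boundary length (outer) = 40.60 mm.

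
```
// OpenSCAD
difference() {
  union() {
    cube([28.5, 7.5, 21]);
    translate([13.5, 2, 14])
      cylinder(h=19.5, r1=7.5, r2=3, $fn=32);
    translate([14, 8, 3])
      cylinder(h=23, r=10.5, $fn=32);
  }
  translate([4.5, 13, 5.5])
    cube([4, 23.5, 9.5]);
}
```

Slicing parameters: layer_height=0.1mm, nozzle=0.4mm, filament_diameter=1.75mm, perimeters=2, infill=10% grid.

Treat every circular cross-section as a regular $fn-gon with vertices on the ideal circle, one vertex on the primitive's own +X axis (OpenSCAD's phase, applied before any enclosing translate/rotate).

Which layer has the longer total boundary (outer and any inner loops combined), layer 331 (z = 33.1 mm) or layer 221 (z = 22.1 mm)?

Layer 331 (z = 33.1): the cube does not reach this height (z outside [0, 21]); the cone at (13.5, 2): at t=0.979 of its height the radius interpolates to r₁+(r₂−r₁)t = 3.092, giving a regular 32-gon of that circumradius (perimeter = 2·32·3.092·sin(180°/32) = 19.40 mm); the cylinder at (14, 8) is absent (z outside [3, 26]); Combining (union): only the cone at (13.5, 2) is present, so the union is just that shape — boundary = 19.40 mm; the cube at (4.5, 13) is not intersected at this z (z outside [5.5, 15]); Taking the first minus the rest: none of the subtracted shapes is present at this height, so the result so far is unchanged — boundary = 19.40 mm. So its perimeter = 19.40 mm. Layer 221 (z = 22.1): the cube is absent (z outside [0, 21]); the cone at (13.5, 2) (r1=7.5→r2=3) has section circumradius 5.631 here — a regular 32-gon (perimeter = 2·32·5.631·sin(180°/32) = 35.32 mm); the cylinder at (14, 8): section is a regular 32-gon, circumradius r=10.5 (perimeter = 2·32·10.500·sin(180°/32) = 65.87 mm); Combining (union): the regions partially overlap (shared area 91.57 mm²), so the edge portions inside another operand are dropped and the merged outline is re-measured after clipping — boundary = 66.91 mm; the cube at (4.5, 13) is not intersected at this z (z outside [5.5, 15]); Taking the first minus the rest: none of the subtracted shapes is present at this height, so the result so far is unchanged — boundary = 66.91 mm. So its perimeter = 66.91 mm. Layer 221 is larger (66.91 vs 19.40 mm).

layer 221 (z = 22.1 mm)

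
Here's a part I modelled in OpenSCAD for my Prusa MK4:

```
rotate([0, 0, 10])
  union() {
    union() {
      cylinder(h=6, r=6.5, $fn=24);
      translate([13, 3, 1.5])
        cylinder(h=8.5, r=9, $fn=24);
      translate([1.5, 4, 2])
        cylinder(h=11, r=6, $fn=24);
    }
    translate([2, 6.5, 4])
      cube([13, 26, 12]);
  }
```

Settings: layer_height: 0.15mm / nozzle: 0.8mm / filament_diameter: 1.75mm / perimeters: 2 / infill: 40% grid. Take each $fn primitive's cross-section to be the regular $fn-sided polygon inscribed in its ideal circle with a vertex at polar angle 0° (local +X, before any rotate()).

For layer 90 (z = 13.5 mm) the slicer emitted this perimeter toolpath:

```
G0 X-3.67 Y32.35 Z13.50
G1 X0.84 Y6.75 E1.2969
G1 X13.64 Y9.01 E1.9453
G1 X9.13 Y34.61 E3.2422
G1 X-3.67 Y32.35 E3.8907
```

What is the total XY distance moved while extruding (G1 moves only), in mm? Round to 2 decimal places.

77.98 mm

Sum the Euclidean lengths of each G1 segment: total = 77.98 mm.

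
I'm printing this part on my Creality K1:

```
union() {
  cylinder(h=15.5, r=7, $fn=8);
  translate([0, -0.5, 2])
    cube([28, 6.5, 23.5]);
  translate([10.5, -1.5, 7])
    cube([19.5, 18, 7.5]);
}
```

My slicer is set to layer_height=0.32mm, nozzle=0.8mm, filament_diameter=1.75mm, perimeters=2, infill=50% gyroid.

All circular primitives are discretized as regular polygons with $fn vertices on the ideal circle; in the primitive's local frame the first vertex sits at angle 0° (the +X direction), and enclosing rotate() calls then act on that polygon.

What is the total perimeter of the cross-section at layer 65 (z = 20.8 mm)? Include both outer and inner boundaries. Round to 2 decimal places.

At z = 20.8 mm: the cylinder is not intersected at this z (z outside [0, 15.5]); the cube at (0, -0.5) is present — its section is the full 28×6.5 rectangle (perimeter 69.00 mm); the cube at (10.5, -1.5) does not reach this height (z outside [7, 14.5]); Combining (union): only the 28×6.5 cube at (0, -0.5) is present, so the union is just that shape — boundary = 69.00 mm. Overall, the cross-section is a single solid region. Total boundary length (outer) = 69.00 mm.

69.00 mm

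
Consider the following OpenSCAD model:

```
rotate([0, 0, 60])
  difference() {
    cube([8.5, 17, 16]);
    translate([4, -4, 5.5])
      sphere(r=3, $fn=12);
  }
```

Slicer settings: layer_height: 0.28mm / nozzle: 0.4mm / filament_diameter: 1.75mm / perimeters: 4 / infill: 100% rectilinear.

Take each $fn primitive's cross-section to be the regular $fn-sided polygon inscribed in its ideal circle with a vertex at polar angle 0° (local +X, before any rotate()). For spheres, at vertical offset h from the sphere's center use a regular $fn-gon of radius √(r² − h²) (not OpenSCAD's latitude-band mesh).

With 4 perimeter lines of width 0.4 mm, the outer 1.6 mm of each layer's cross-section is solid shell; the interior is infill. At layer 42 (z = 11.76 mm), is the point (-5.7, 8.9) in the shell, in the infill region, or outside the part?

infill

At z = 11.76 mm: the 8.5×17 cube contributes its full rectangle; the sphere at (4, -4) does not reach this height (|z−center|=6.260 > r=3); Subtracting the remaining from the first: none of the subtracted shapes is present at this height, so the 8.5×17 cube is unchanged — 1 connected region; (rotated 60° about Z; rotation is an isometry so areas/perimeters/island counts are preserved). Overall, the cross-section is a single solid region. Undo the 60° rotation: the query point maps to (4.858, 9.386) in the un-rotated model frame. The nearest boundary edge runs (8.50, 0.00)→(8.50, 17.00); distance from the point to it = 3.64 mm. The point is inside the cross-section and 3.64 mm from the nearest boundary — more than the 1.6 mm shell width (4 × 0.4), so it's in the infill interior.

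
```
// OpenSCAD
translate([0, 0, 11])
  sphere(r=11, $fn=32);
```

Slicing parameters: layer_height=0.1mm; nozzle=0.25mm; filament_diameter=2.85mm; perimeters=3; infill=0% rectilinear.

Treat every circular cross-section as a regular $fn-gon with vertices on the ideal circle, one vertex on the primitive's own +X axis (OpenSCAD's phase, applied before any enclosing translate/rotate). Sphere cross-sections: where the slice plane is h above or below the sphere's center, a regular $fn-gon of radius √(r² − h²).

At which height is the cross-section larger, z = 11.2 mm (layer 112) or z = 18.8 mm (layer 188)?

layer 112 (z = 11.2 mm)

Layer 112 (z = 11.2): the sphere: section is a regular 32-gon, circumradius = √(r²−h²) = √(11²−0.2²) = 10.998 (area = (32/2)·10.998²·sin(360°/32) = 377.57 mm²). So its area = 377.57 mm². Layer 188 (z = 18.8): the sphere: section is a regular 32-gon, circumradius = √(r²−h²) = √(11²−7.8²) = 7.756 (area = (32/2)·7.756²·sin(360°/32) = 187.79 mm²). So its area = 187.79 mm². Layer 112 is larger (377.57 vs 187.79 mm²).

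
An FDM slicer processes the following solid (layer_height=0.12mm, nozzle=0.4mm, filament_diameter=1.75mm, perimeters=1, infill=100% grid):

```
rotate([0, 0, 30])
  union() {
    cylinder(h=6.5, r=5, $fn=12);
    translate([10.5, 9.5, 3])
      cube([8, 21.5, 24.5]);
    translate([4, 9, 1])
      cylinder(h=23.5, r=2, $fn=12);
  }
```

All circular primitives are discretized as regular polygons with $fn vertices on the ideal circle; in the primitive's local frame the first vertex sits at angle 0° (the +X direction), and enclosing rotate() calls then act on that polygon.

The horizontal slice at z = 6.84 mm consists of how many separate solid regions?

At z = 6.84 mm: the cylinder is absent (z outside [0, 6.5]); the 8×21.5 cube at (10.5, 9.5) contributes its full rectangle; the cylinder at (4, 9): section is a regular 12-gon, circumradius r=2; Combining (union): the 2 present regions are separate (no shared area or edge), so areas and boundary lengths simply add and each stays a separate island — 2 connected regions; (whole slice rotated 30° about Z — lengths, areas and connectivity unchanged). The result has 2 disconnected regions.

2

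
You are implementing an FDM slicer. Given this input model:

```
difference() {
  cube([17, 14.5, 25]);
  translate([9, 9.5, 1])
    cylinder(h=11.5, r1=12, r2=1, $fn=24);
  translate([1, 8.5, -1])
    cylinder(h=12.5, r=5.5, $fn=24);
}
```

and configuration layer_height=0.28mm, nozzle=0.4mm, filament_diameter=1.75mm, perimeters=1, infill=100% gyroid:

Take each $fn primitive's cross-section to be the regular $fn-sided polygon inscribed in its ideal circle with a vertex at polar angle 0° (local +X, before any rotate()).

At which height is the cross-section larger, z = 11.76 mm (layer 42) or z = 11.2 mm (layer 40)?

layer 42 (z = 11.76 mm)

Layer 42 (z = 11.76): the 17×14.5 cube contributes its full rectangle (area 246.50 mm²); the cone at (9, 9.5) (r1=12→r2=1) has section circumradius 1.708 here — a regular 24-gon (area = (24/2)·1.708²·sin(360°/24) = 9.06 mm²); the cylinder at (1, 8.5) is not intersected at this z (z outside [-1, 11.5]); Subtracting the remaining from the first: starting from the 17×14.5 cube (246.50 mm²), the cone at (9, 9.5) lies wholly inside it (removes its full 9.06 mm² and its 10.70 mm outline becomes a hole wall) — area = 237.44 mm². So its area = 237.44 mm². Layer 40 (z = 11.2): the cube is present — its section is the full 17×14.5 rectangle (area 246.50 mm²); the cone at (9, 9.5) (r1=12→r2=1) has section circumradius 2.243 here — a regular 24-gon (area = (24/2)·2.243²·sin(360°/24) = 15.63 mm²); the r=5.5 cylinder at (1, 8.5) contributes a regular 24-gon of circumradius 5.5 (area = (24/2)·5.500²·sin(360°/24) = 93.95 mm²); Subtracting the remaining from the first: starting from the 17×14.5 cube (246.50 mm²), the cone at (9, 9.5) lies wholly inside it (removes its full 15.63 mm² and its 14.06 mm outline becomes a hole wall); the r=5.5 cylinder at (1, 8.5) partially overlaps it — only the 57.84 mm² overlap (of its 93.95 mm²) is removed, clipping the outline — area = 173.02 mm². So its area = 173.02 mm². Layer 42 is larger (237.44 vs 173.02 mm²).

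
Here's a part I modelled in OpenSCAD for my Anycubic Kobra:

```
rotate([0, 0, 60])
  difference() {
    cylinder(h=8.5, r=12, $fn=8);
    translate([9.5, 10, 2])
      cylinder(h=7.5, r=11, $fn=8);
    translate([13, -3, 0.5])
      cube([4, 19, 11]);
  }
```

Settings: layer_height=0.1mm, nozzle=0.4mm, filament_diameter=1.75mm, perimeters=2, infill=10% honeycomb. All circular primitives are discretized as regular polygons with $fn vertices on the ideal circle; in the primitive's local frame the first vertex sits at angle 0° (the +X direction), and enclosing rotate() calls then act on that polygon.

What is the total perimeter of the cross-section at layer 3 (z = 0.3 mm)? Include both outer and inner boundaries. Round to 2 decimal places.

73.48 mm

At z = 0.3 mm: the cylinder: section is a regular 8-gon, circumradius r=12 (perimeter = 2·8·12.000·sin(180°/8) = 73.48 mm); the cylinder at (9.5, 10) is not intersected at this z (z outside [2, 9.5]); the cube at (13, -3) is not intersected at this z (z outside [0.5, 11.5]); Subtracting the remaining from the first: none of the subtracted shapes is present at this height, so the r=12 cylinder is unchanged — boundary = 73.48 mm; (rotated 60° about Z; rotation is an isometry so areas/perimeters/island counts are preserved). Overall, the cross-section is a single solid region. Total boundary length (outer) = 73.48 mm.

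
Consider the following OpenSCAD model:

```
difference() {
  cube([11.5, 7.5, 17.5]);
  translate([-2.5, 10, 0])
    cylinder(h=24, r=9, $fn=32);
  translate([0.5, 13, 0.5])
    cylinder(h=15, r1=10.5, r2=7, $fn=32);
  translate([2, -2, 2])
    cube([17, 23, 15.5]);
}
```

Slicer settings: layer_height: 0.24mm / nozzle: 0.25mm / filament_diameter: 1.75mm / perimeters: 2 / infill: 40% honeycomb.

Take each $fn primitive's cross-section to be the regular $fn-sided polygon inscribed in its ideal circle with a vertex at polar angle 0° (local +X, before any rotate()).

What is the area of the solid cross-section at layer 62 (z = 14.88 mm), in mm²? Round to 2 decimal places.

At z = 14.88 mm: the cube (footprint 11.5×7.5) is included at this height (area 86.25 mm²); the r=9 cylinder at (-2.5, 10) contributes a regular 32-gon of circumradius 9 (area = (32/2)·9.000²·sin(360°/32) = 252.84 mm²); the cone at (0.5, 13): at t=0.959 of its height the radius interpolates to r₁+(r₂−r₁)t = 7.145, giving a regular 32-gon of that circumradius (area = (32/2)·7.145²·sin(360°/32) = 159.34 mm²); the cube at (2, -2) is present — its section is the full 17×23 rectangle (area 391.00 mm²); After the difference (first − rest): starting from the 11.5×7.5 cube (86.25 mm²), the r=9 cylinder at (-2.5, 10) partially overlaps it — only the 25.19 mm² overlap (of its 252.84 mm²) is removed, clipping the outline; the cone at (0.5, 13) misses the remaining region (no effect); the 17×23 cube at (2, -2) partially overlaps it — only the 57.53 mm² overlap (of its 391.00 mm²) is removed, clipping the outline — area = 3.53 mm². Overall, the cross-section is a single solid region. Net area = 3.53 mm².

3.53 mm²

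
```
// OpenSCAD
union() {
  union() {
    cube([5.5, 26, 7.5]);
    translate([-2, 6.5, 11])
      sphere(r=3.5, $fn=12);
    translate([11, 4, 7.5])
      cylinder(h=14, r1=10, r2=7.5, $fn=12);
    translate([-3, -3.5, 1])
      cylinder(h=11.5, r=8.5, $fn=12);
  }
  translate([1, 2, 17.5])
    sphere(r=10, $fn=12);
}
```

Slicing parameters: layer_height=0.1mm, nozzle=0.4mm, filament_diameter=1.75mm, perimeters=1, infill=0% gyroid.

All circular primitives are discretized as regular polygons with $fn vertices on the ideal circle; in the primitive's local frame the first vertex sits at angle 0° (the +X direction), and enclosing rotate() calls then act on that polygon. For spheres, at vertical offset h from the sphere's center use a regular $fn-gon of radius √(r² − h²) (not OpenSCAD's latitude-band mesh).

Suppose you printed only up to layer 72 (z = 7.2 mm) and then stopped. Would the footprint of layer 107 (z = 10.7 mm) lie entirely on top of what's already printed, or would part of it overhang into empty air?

Compare the two slices. At z = 7.2: the cube (footprint 5.5×26) is included at this height (area 143.00 mm²); the sphere at (-2, 6.5) is not intersected at this z (|z−center|=3.800 > r=3.5); the cone at (11, 4) does not reach this height (z outside [7.5, 21.5]); the cylinder at (-3, -3.5): section is a regular 12-gon, circumradius r=8.5 (area = (12/2)·8.500²·sin(360°/12) = 216.75 mm²); Merging all regions: the regions partially overlap — summed areas 359.75 mm² minus the doubly-counted overlap 12.28 mm² gives 347.47 mm² — area = 347.47 mm²; the sphere at (1, 2) is not intersected at this z (|z−center|=10.300 > r=10); Combining (union): only the result so far is present, so the union is just that shape — area = 347.47 mm². At z = 10.7: the cube does not reach this height (z outside [0, 7.5]); the r=3.5 sphere at (-2, 6.5) contributes a regular 12-gon of circumradius √(3.5²−0.3²) = 3.487 (area = (12/2)·3.487²·sin(360°/12) = 36.48 mm²); the cone at (11, 4) (r1=10→r2=7.5) has section circumradius 9.429 here — a regular 12-gon (area = (12/2)·9.429²·sin(360°/12) = 266.69 mm²); the cylinder at (-3, -3.5): section is a regular 12-gon, circumradius r=8.5 (area = (12/2)·8.500²·sin(360°/12) = 216.75 mm²); Combining (union): the regions partially overlap — summed areas 519.92 mm² minus the doubly-counted overlap 13.80 mm² gives 506.12 mm² — area = 506.12 mm²; the r=10 sphere at (1, 2) slices to a regular 12-gon of circumradius 7.332 (√(r²−h²) with h=6.8 from center) (area = (12/2)·7.332²·sin(360°/12) = 161.28 mm²); Combining (union): the regions partially overlap — summed areas 667.40 mm² minus the doubly-counted overlap 154.35 mm² gives 513.06 mm² — area = 513.06 mm². Checking containment: at z = 10.7 the cross-section extends beyond the z = 7.2 cross-section by about 255.92 mm².

part overhangs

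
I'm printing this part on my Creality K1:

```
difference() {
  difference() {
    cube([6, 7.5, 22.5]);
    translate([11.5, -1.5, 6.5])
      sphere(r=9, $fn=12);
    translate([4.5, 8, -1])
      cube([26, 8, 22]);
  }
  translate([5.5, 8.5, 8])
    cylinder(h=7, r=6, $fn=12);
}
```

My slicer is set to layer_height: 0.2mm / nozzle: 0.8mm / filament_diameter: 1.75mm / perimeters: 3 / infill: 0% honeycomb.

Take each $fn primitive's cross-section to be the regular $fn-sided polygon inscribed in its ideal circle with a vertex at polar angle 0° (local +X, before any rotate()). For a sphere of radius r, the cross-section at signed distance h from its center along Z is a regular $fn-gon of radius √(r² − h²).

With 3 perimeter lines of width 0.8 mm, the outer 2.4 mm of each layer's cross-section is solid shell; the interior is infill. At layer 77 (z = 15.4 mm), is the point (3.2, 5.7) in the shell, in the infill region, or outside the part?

At z = 15.4 mm: the 6×7.5 cube contributes its full rectangle; the r=9 sphere at (11.5, -1.5) slices to a regular 12-gon of circumradius 1.338 (√(r²−h²) with h=8.9 from center); the 26×8 cube at (4.5, 8) contributes its full rectangle; Taking the first minus the rest: starting from the 6×7.5 cube, the r=9 sphere at (11.5, -1.5) misses the remaining region (no effect); the 26×8 cube at (4.5, 8) misses the remaining region (no effect) — 1 connected region; the cylinder at (5.5, 8.5) is not intersected at this z (z outside [8, 15]); Subtracting the remaining from the first: none of the subtracted shapes is present at this height, so the result so far is unchanged — 1 connected region. Overall, the cross-section is a single solid region. The nearest boundary edge runs (0.00, 7.50)→(6.00, 7.50); distance from the point to it = 1.80 mm. The point is inside the cross-section, 1.80 mm from the nearest boundary — within the 2.4 mm shell band (3 × 0.8).

shell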